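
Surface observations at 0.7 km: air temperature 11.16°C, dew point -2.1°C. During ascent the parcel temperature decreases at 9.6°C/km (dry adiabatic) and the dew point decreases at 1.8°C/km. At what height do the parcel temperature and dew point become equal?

T and T_d converge at 9.6 − 1.8 = 7.8°C per km
Height above start = (11.16 − (-2.1)) / 7.8 = 1.7 km
LCL altitude = 700 m + 1700 m = 2400 m

2.4 km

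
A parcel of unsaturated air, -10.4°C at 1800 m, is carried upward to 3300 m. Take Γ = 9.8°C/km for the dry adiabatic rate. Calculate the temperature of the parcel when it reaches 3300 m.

Dry adiabatic to 3300 m: -9.8 × 1.5 km = -14.7°C, so T = -25.1°C.

-25.1°C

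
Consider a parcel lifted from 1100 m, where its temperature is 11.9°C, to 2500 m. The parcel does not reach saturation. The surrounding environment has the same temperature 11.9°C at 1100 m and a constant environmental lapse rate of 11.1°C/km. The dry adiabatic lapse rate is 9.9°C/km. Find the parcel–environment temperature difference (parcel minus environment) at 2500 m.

Parcel:
  1100–2500 m, dry: Δz = 1.4 km ⇒ ΔT = -13.86°C; T = -1.96°C
Environment:
  1100–2500 m, environment: Δz = 1.4 km ⇒ ΔT = -15.54°C; T = -3.64°C
T_parcel − T_env = -1.96 − (-3.64) = +1.68°C

+1.68°C (parcel warmer than environment)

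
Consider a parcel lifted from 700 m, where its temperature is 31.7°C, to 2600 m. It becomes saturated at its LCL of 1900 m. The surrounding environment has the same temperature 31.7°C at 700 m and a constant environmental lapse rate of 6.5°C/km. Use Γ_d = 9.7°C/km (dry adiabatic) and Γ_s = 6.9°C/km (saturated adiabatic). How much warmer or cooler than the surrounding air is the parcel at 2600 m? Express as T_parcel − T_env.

Parcel:
  Dry to 1900 m: -9.7 × 1.2 km = -11.64°C, so T = 20.06°C.
  Saturated to 2600 m: -6.9 × 0.7 km = -4.83°C, so T = 15.23°C.
Environment:
  Environment to 2600 m: -6.5 × 1.9 km = -12.35°C, so T = 19.35°C.
T_parcel − T_env = 15.23 − 19.35 = -4.12°C

-4.12°C (parcel cooler than environment)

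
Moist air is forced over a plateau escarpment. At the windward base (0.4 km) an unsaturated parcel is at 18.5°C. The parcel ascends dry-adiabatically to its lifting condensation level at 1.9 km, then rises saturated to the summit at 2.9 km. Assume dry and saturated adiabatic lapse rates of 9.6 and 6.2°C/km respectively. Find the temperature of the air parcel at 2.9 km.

-2.1°C

400–1900 m, dry: Δz = 1.5 km ⇒ ΔT = -14.4°C; T = 4.1°C
1900–2900 m, saturated: Δz = 1 km ⇒ ΔT = -6.2°C; T = -2.1°C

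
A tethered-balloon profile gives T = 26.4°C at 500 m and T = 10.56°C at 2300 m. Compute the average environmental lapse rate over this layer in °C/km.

Γ = −ΔT/Δz = (26.4 − 10.56) / (2300 − 500) m
  = 15.84°C / 1.8 km = 8.8°C/km

8.8°C/km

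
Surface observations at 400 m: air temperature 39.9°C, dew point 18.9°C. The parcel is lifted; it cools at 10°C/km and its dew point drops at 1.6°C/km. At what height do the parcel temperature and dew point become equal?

T and T_d converge at 10 − 1.6 = 8.4°C per km
Height above start = (39.9 − 18.9) / 8.4 = 2.5 km
LCL altitude = 400 m + 2500 m = 2900 m

2900 m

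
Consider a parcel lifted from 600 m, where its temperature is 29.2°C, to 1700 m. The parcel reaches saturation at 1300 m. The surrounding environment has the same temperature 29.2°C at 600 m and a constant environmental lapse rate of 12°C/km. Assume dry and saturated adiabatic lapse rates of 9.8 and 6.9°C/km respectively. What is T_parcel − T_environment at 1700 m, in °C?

Parcel:
  Dry to 1300 m: -9.8 × 0.7 km = -6.86°C, so T = 22.34°C.
  Saturated to 1700 m: -6.9 × 0.4 km = -2.76°C, so T = 19.58°C.
Environment:
  Environment to 1700 m: -12 × 1.1 km = -13.2°C, so T = 16°C.
T_parcel − T_env = 19.58 − 16 = +3.58°C

+3.58°C (parcel warmer than environment)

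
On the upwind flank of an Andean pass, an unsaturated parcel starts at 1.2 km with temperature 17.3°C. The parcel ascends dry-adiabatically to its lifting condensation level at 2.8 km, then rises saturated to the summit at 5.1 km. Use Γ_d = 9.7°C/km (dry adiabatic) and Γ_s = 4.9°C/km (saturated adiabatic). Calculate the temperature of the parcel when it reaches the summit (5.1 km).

1200–2800 m, dry: Δz = 1.6 km ⇒ ΔT = -15.52°C; T = 1.78°C
2800–5100 m, saturated: Δz = 2.3 km ⇒ ΔT = -11.27°C; T = -9.49°C

-9.49°C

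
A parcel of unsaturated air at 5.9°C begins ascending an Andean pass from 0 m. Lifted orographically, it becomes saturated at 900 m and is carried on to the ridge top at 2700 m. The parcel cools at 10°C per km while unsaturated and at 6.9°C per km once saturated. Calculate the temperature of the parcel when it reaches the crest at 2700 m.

-15.52°C

Dry to 900 m: -10 × 0.9 km = -9°C, so T = -3.1°C.
Saturated to 2700 m: -6.9 × 1.8 km = -12.42°C, so T = -15.52°C.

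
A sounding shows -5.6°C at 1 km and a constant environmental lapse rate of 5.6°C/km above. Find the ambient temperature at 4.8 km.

1000–4800 m, environmental: Δz = 3.8 km ⇒ ΔT = -21.28°C; T = -26.88°C

-26.88°C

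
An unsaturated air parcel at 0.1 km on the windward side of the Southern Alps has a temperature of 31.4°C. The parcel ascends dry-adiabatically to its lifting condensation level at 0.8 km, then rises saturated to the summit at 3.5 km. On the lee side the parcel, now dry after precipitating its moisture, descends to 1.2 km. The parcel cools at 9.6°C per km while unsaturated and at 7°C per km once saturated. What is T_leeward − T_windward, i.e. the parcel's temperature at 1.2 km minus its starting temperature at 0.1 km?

-3.54°C

From 100 m to 800 m (dry): cools by 9.6 × 0.7 = 6.72°C, giving 24.68°C.
From 800 m to 3500 m (saturated): cools by 7 × 2.7 = 18.9°C, giving 5.78°C.
From 3500 m to 1200 m (dry descent): warms by 9.6 × 2.3 = 22.08°C, giving 27.86°C.
Net change vs windward start: 27.86 − 31.4 = -3.54°C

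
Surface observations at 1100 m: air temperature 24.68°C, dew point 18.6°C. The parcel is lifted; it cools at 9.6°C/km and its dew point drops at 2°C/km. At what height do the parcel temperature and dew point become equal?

T and T_d converge at 9.6 − 2 = 7.6°C per km
Height above start = (24.68 − 18.6) / 7.6 = 0.8 km
LCL altitude = 1100 m + 800 m = 1900 m

1900 m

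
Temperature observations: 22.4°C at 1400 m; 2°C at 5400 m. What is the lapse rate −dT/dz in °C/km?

5.1°C/km

Γ = −ΔT/Δz = (22.4 − 2) / (5400 − 1400) m
  = 20.4°C / 4 km = 5.1°C/km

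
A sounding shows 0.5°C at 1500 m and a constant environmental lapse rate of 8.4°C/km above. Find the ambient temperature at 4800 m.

-27.22°C

1500 → 4800 m (environmental, 8.4°C/km): ΔT = -8.4 × 3.3 = -27.72°C → T = -27.22°C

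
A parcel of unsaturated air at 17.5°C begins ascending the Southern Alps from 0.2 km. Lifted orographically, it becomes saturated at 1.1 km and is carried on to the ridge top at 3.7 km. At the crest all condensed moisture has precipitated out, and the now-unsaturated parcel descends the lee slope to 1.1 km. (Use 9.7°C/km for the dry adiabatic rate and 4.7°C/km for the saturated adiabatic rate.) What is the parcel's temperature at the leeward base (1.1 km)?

From 200 m to 1100 m (dry): cools by 9.7 × 0.9 = 8.73°C, giving 8.77°C.
From 1100 m to 3700 m (saturated): cools by 4.7 × 2.6 = 12.22°C, giving -3.45°C.
From 3700 m to 1100 m (dry descent): warms by 9.7 × 2.6 = 25.22°C, giving 21.77°C.

21.77°C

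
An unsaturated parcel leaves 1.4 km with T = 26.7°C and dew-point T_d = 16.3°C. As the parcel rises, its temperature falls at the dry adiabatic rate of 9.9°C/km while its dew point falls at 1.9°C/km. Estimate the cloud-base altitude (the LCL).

2.7 km

T and T_d converge at 9.9 − 1.9 = 8°C per km
Height above start = (26.7 − 16.3) / 8 = 1.3 km
LCL altitude = 1400 m + 1300 m = 2700 m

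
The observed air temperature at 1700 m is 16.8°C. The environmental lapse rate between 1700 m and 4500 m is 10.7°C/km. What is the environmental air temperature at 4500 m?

-13.16°C

Environmental to 4500 m: -10.7 × 2.8 km = -29.96°C, so T = -13.16°C.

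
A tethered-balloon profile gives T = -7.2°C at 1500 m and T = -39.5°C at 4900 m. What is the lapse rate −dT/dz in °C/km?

9.5°C/km

Γ = −ΔT/Δz = (-7.2 − (-39.5)) / (4900 − 1500) m
  = 32.3°C / 3.4 km = 9.5°C/km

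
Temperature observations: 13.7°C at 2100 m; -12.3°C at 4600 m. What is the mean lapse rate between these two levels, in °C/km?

10.4°C/km

Γ = −ΔT/Δz = (13.7 − (-12.3)) / (4600 − 2100) m
  = 26°C / 2.5 km = 10.4°C/km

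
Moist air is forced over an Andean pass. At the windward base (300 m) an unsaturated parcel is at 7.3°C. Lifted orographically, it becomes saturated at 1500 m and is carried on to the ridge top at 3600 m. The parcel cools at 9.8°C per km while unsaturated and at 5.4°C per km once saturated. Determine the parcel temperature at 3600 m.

-15.8°C

From 300 m to 1500 m (dry): cools by 9.8 × 1.2 = 11.76°C, giving -4.46°C.
From 1500 m to 3600 m (saturated): cools by 5.4 × 2.1 = 11.34°C, giving -15.8°C.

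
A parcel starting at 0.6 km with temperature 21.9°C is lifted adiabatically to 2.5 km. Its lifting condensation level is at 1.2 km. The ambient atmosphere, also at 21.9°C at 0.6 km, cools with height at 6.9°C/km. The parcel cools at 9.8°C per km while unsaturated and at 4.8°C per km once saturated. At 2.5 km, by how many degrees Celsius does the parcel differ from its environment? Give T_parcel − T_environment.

Parcel:
  From 600 m to 1200 m (dry): cools by 9.8 × 0.6 = 5.88°C, giving 16.02°C.
  From 1200 m to 2500 m (saturated): cools by 4.8 × 1.3 = 6.24°C, giving 9.78°C.
Environment:
  From 600 m to 2500 m (environment): cools by 6.9 × 1.9 = 13.11°C, giving 8.79°C.
T_parcel − T_env = 9.78 − 8.79 = +0.99°C

+0.99°C (parcel warmer than environment)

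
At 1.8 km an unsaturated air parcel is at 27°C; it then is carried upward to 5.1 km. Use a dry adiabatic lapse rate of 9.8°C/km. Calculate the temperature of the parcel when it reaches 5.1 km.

1800 → 5100 m (dry adiabatic, 9.8°C/km): ΔT = -9.8 × 3.3 = -32.34°C → T = -5.34°C

-5.34°C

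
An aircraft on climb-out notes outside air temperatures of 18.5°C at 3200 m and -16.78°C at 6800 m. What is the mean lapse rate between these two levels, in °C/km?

Γ = −ΔT/Δz = (18.5 − (-16.78)) / (6800 − 3200) m
  = 35.28°C / 3.6 km = 9.8°C/km

9.8°C/km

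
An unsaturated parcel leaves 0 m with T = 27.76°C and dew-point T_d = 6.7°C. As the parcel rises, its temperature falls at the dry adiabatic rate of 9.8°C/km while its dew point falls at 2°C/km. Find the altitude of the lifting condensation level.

2700 m

T and T_d converge at 9.8 − 2 = 7.8°C per km
Height above start = (27.76 − 6.7) / 7.8 = 2.7 km
LCL altitude = 0 m + 2700 m = 2700 m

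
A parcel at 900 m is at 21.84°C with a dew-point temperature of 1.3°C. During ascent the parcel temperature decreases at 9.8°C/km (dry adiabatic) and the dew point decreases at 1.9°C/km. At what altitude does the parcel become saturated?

T and T_d converge at 9.8 − 1.9 = 7.9°C per km
Height above start = (21.84 − 1.3) / 7.9 = 2.6 km
LCL altitude = 900 m + 2600 m = 3500 m

3500 m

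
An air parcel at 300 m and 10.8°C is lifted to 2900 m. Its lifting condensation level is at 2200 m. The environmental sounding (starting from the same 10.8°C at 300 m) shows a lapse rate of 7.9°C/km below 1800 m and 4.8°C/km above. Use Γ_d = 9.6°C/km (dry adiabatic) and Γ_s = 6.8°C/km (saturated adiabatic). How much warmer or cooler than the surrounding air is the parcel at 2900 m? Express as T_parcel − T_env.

-5.87°C (parcel cooler than environment)

Parcel:
  300–2200 m, dry: Δz = 1.9 km ⇒ ΔT = -18.24°C; T = -7.44°C
  2200–2900 m, saturated: Δz = 0.7 km ⇒ ΔT = -4.76°C; T = -12.2°C
Environment:
  300–1800 m, environment, lower layer: Δz = 1.5 km ⇒ ΔT = -11.85°C; T = -1.05°C
  1800–2900 m, environment, upper layer: Δz = 1.1 km ⇒ ΔT = -5.28°C; T = -6.33°C
T_parcel − T_env = -12.2 − (-6.33) = -5.87°C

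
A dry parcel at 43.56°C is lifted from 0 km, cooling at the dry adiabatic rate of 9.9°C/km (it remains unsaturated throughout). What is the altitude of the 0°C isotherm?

Height above start = (43.56 − 0) / 9.9 = 4.4 km
Altitude = 0 m + 4400 m = 4400 m

4.4 km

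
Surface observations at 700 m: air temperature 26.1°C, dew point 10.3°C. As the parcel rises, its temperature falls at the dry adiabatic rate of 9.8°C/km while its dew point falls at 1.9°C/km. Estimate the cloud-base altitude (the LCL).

T and T_d converge at 9.8 − 1.9 = 7.9°C per km
Height above start = (26.1 − 10.3) / 7.9 = 2 km
LCL altitude = 700 m + 2000 m = 2700 m

2700 m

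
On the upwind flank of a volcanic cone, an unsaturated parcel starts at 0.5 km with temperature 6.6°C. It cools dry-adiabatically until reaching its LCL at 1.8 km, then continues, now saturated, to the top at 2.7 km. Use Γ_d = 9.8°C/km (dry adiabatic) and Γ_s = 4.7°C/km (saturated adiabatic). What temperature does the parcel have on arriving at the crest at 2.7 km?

500 → 1800 m (dry, 9.8°C/km): ΔT = -9.8 × 1.3 = -12.74°C → T = -6.14°C
1800 → 2700 m (saturated, 4.7°C/km): ΔT = -4.7 × 0.9 = -4.23°C → T = -10.37°C

-10.37°C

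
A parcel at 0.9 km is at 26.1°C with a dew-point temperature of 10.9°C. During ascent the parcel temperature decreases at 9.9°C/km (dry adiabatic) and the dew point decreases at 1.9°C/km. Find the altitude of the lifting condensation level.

T and T_d converge at 9.9 − 1.9 = 8°C per km
Height above start = (26.1 − 10.9) / 8 = 1.9 km
LCL altitude = 900 m + 1900 m = 2800 m

2.8 km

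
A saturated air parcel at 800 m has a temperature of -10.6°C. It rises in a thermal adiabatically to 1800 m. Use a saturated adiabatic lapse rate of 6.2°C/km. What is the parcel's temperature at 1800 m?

-16.8°C

Saturated adiabatic to 1800 m: -6.2 × 1 km = -6.2°C, so T = -16.8°C.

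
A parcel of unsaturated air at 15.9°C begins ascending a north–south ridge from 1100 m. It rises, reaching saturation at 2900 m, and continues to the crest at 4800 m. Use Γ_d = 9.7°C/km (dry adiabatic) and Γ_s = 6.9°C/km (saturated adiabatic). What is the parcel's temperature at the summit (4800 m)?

From 1100 m to 2900 m (dry): cools by 9.7 × 1.8 = 17.46°C, giving -1.56°C.
From 2900 m to 4800 m (saturated): cools by 6.9 × 1.9 = 13.11°C, giving -14.67°C.

-14.67°C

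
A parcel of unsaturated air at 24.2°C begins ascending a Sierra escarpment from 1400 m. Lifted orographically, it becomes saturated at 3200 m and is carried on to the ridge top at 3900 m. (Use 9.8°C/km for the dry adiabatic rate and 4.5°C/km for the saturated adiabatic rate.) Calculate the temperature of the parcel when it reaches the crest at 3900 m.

3.41°C

1400–3200 m, dry: Δz = 1.8 km ⇒ ΔT = -17.64°C; T = 6.56°C
3200–3900 m, saturated: Δz = 0.7 km ⇒ ΔT = -3.15°C; T = 3.41°C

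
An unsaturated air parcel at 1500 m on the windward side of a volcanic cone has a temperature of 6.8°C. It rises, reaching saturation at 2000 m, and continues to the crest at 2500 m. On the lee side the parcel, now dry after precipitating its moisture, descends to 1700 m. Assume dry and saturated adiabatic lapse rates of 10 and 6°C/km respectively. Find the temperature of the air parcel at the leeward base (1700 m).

6.8°C

Dry to 2000 m: -10 × 0.5 km = -5°C, so T = 1.8°C.
Saturated to 2500 m: -6 × 0.5 km = -3°C, so T = -1.2°C.
Dry descent to 1700 m: +10 × 0.8 km = +8°C, so T = 6.8°C.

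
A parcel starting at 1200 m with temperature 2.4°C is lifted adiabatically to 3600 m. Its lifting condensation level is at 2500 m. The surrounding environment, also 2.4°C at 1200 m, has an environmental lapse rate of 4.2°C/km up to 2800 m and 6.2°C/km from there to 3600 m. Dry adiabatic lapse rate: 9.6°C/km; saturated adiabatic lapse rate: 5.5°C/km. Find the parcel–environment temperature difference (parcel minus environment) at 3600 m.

-6.85°C (parcel cooler than environment)

Parcel:
  From 1200 m to 2500 m (dry): cools by 9.6 × 1.3 = 12.48°C, giving -10.08°C.
  From 2500 m to 3600 m (saturated): cools by 5.5 × 1.1 = 6.05°C, giving -16.13°C.
Environment:
  From 1200 m to 2800 m (environment, lower layer): cools by 4.2 × 1.6 = 6.72°C, giving -4.32°C.
  From 2800 m to 3600 m (environment, upper layer): cools by 6.2 × 0.8 = 4.96°C, giving -9.28°C.
T_parcel − T_env = -16.13 − (-9.28) = -6.85°C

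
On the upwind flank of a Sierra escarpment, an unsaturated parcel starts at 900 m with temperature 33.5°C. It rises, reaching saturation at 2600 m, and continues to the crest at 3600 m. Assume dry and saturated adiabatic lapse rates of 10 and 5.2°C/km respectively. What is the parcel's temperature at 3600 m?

From 900 m to 2600 m (dry): cools by 10 × 1.7 = 17°C, giving 16.5°C.
From 2600 m to 3600 m (saturated): cools by 5.2 × 1 = 5.2°C, giving 11.3°C.

11.3°C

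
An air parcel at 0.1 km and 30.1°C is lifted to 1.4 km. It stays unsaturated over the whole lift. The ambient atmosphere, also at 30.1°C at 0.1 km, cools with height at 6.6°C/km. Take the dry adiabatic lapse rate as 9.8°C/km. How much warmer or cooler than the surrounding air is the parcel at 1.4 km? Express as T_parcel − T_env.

Parcel:
  100 → 1400 m (dry, 9.8°C/km): ΔT = -9.8 × 1.3 = -12.74°C → T = 17.36°C
Environment:
  100 → 1400 m (environment, 6.6°C/km): ΔT = -6.6 × 1.3 = -8.58°C → T = 21.52°C
T_parcel − T_env = 17.36 − 21.52 = -4.16°C

-4.16°C (parcel cooler than environment)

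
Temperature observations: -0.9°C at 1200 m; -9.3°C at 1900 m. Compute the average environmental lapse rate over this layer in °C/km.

12°C/km

Γ = −ΔT/Δz = (-0.9 − (-9.3)) / (1900 − 1200) m
  = 8.4°C / 0.7 km = 12°C/km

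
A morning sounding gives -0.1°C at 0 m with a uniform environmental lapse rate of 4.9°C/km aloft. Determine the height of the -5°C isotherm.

1000 m

Height above start = (-0.1 − (-5)) / 4.9 = 1 km
Altitude = 0 m + 1000 m = 1000 m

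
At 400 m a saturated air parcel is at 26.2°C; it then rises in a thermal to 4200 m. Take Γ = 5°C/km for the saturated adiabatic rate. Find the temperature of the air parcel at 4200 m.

7.2°C

Saturated adiabatic to 4200 m: -5 × 3.8 km = -19°C, so T = 7.2°C.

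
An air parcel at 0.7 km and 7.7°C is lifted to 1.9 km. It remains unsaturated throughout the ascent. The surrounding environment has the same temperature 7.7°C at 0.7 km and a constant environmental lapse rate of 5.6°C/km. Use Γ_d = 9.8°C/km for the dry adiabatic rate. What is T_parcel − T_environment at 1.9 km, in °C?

Parcel:
  700–1900 m, dry: Δz = 1.2 km ⇒ ΔT = -11.76°C; T = -4.06°C
Environment:
  700–1900 m, environment: Δz = 1.2 km ⇒ ΔT = -6.72°C; T = 0.98°C
T_parcel − T_env = -4.06 − 0.98 = -5.04°C

-5.04°C (parcel cooler than environment)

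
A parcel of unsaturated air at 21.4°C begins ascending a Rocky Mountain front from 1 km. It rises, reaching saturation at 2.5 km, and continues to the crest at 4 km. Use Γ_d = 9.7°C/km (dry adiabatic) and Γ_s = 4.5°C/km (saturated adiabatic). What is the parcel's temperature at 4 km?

0.1°C

1000 → 2500 m (dry, 9.7°C/km): ΔT = -9.7 × 1.5 = -14.55°C → T = 6.85°C
2500 → 4000 m (saturated, 4.5°C/km): ΔT = -4.5 × 1.5 = -6.75°C → T = 0.1°C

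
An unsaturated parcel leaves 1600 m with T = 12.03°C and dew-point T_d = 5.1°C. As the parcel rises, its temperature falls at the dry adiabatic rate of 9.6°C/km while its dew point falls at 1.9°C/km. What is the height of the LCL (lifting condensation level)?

2500 m

T and T_d converge at 9.6 − 1.9 = 7.7°C per km
Height above start = (12.03 − 5.1) / 7.7 = 0.9 km
LCL altitude = 1600 m + 900 m = 2500 m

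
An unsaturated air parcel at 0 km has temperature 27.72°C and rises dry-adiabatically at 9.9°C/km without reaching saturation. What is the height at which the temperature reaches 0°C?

2.8 km

Height above start = (27.72 − 0) / 9.9 = 2.8 km
Altitude = 0 m + 2800 m = 2800 m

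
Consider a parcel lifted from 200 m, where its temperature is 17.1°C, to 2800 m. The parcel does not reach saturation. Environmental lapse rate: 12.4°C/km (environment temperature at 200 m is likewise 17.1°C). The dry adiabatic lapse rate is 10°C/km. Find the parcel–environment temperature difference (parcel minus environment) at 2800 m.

Parcel:
  Dry to 2800 m: -10 × 2.6 km = -26°C, so T = -8.9°C.
Environment:
  Environment to 2800 m: -12.4 × 2.6 km = -32.24°C, so T = -15.14°C.
T_parcel − T_env = -8.9 − (-15.14) = +6.24°C

+6.24°C (parcel warmer than environment)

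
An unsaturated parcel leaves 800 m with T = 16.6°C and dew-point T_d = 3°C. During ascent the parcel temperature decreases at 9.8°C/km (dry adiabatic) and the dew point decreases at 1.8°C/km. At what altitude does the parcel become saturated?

2500 m

T and T_d converge at 9.8 − 1.8 = 8°C per km
Height above start = (16.6 − 3) / 8 = 1.7 km
LCL altitude = 800 m + 1700 m = 2500 m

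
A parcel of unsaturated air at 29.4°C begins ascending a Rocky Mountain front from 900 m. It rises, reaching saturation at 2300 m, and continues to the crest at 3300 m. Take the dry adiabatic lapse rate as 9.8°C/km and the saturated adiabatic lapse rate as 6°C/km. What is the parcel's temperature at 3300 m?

9.68°C

Dry to 2300 m: -9.8 × 1.4 km = -13.72°C, so T = 15.68°C.
Saturated to 3300 m: -6 × 1 km = -6°C, so T = 9.68°C.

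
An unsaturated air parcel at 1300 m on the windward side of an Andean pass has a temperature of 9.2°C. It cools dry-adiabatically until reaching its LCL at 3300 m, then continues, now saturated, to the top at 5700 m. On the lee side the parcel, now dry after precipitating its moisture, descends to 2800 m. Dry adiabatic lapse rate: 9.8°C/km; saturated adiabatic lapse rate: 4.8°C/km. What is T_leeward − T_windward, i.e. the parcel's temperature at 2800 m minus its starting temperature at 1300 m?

-2.7°C

Dry to 3300 m: -9.8 × 2 km = -19.6°C, so T = -10.4°C.
Saturated to 5700 m: -4.8 × 2.4 km = -11.52°C, so T = -21.92°C.
Dry descent to 2800 m: +9.8 × 2.9 km = +28.42°C, so T = 6.5°C.
Net change vs windward start: 6.5 − 9.2 = -2.7°C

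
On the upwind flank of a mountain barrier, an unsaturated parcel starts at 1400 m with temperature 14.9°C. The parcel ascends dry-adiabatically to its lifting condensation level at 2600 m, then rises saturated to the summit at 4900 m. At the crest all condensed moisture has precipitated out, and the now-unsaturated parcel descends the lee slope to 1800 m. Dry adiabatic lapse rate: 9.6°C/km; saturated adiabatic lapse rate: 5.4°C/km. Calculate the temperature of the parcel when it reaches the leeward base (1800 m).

Dry to 2600 m: -9.6 × 1.2 km = -11.52°C, so T = 3.38°C.
Saturated to 4900 m: -5.4 × 2.3 km = -12.42°C, so T = -9.04°C.
Dry descent to 1800 m: +9.6 × 3.1 km = +29.76°C, so T = 20.72°C.

20.72°C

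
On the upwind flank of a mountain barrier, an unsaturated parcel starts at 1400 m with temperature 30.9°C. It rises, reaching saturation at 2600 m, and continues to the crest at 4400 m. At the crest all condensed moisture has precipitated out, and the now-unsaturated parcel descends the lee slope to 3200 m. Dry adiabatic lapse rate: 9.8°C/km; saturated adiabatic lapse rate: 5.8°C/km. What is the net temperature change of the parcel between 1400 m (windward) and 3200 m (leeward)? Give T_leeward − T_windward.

1400 → 2600 m (dry, 9.8°C/km): ΔT = -9.8 × 1.2 = -11.76°C → T = 19.14°C
2600 → 4400 m (saturated, 5.8°C/km): ΔT = -5.8 × 1.8 = -10.44°C → T = 8.7°C
4400 → 3200 m (dry descent, 9.8°C/km): ΔT = +9.8 × 1.2 = +11.76°C → T = 20.46°C
Net change vs windward start: 20.46 − 30.9 = -10.44°C

-10.44°C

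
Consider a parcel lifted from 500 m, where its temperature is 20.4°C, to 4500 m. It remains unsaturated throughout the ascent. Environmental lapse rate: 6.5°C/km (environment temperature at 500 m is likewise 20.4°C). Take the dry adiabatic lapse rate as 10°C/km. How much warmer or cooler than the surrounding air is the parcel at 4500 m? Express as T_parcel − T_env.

-14°C (parcel cooler than environment)

Parcel:
  500–4500 m, dry: Δz = 4 km ⇒ ΔT = -40°C; T = -19.6°C
Environment:
  500–4500 m, environment: Δz = 4 km ⇒ ΔT = -26°C; T = -5.6°C
T_parcel − T_env = -19.6 − (-5.6) = -14°C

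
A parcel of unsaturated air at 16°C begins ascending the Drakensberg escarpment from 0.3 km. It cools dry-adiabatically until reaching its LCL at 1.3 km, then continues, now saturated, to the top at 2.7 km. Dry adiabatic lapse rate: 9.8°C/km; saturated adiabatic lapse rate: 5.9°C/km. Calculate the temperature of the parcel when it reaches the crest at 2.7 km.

From 300 m to 1300 m (dry): cools by 9.8 × 1 = 9.8°C, giving 6.2°C.
From 1300 m to 2700 m (saturated): cools by 5.9 × 1.4 = 8.26°C, giving -2.06°C.

-2.06°C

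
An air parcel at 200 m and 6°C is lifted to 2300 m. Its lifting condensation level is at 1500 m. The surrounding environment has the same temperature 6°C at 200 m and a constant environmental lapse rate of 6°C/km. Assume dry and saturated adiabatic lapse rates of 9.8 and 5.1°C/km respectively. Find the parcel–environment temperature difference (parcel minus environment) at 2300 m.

Parcel:
  200–1500 m, dry: Δz = 1.3 km ⇒ ΔT = -12.74°C; T = -6.74°C
  1500–2300 m, saturated: Δz = 0.8 km ⇒ ΔT = -4.08°C; T = -10.82°C
Environment:
  200–2300 m, environment: Δz = 2.1 km ⇒ ΔT = -12.6°C; T = -6.6°C
T_parcel − T_env = -10.82 − (-6.6) = -4.22°C

-4.22°C (parcel cooler than environment)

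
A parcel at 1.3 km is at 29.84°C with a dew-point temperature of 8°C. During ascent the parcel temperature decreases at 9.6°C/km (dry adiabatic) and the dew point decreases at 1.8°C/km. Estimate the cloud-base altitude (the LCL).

4.1 km

T and T_d converge at 9.6 − 1.8 = 7.8°C per km
Height above start = (29.84 − 8) / 7.8 = 2.8 km
LCL altitude = 1300 m + 2800 m = 4100 m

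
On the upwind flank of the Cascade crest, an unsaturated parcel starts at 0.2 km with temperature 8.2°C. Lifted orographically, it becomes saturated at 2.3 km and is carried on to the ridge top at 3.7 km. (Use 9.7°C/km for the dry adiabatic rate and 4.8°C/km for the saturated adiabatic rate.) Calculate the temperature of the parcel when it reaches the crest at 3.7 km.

200 → 2300 m (dry, 9.7°C/km): ΔT = -9.7 × 2.1 = -20.37°C → T = -12.17°C
2300 → 3700 m (saturated, 4.8°C/km): ΔT = -4.8 × 1.4 = -6.72°C → T = -18.89°C

-18.89°C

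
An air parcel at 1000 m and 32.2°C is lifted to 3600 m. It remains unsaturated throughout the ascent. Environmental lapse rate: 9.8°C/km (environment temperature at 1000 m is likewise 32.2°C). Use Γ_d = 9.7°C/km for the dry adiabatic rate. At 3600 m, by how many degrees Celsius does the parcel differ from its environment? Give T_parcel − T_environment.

+0.26°C (parcel warmer than environment)

Parcel:
  1000–3600 m, dry: Δz = 2.6 km ⇒ ΔT = -25.22°C; T = 6.98°C
Environment:
  1000–3600 m, environment: Δz = 2.6 km ⇒ ΔT = -25.48°C; T = 6.72°C
T_parcel − T_env = 6.98 − 6.72 = +0.26°C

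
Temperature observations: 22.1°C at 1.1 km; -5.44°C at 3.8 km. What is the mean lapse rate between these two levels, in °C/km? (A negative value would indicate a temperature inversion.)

10.2°C/km

Γ = −ΔT/Δz = (22.1 − (-5.44)) / (3800 − 1100) m
  = 27.54°C / 2.7 km = 10.2°C/km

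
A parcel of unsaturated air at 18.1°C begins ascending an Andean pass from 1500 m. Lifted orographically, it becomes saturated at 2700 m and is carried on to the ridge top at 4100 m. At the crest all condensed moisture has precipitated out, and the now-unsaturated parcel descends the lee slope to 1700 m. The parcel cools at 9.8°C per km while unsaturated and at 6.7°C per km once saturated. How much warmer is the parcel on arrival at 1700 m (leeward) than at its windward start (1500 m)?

+2.38°C

From 1500 m to 2700 m (dry): cools by 9.8 × 1.2 = 11.76°C, giving 6.34°C.
From 2700 m to 4100 m (saturated): cools by 6.7 × 1.4 = 9.38°C, giving -3.04°C.
From 4100 m to 1700 m (dry descent): warms by 9.8 × 2.4 = 23.52°C, giving 20.48°C.
Net change vs windward start: 20.48 − 18.1 = +2.38°C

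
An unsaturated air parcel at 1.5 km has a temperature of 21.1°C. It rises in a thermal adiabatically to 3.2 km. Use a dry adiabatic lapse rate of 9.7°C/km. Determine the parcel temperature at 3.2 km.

From 1500 m to 3200 m (dry adiabatic): cools by 9.7 × 1.7 = 16.49°C, giving 4.61°C.

4.61°C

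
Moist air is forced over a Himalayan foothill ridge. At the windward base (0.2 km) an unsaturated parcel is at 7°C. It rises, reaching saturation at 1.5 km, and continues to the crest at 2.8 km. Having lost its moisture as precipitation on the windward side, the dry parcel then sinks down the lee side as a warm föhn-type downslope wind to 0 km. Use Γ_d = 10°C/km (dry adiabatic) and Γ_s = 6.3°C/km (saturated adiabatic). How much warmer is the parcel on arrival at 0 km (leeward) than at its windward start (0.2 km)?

+6.81°C

Dry to 1500 m: -10 × 1.3 km = -13°C, so T = -6°C.
Saturated to 2800 m: -6.3 × 1.3 km = -8.19°C, so T = -14.19°C.
Dry descent to 0 m: +10 × 2.8 km = +28°C, so T = 13.81°C.
Net change vs windward start: 13.81 − 7 = +6.81°C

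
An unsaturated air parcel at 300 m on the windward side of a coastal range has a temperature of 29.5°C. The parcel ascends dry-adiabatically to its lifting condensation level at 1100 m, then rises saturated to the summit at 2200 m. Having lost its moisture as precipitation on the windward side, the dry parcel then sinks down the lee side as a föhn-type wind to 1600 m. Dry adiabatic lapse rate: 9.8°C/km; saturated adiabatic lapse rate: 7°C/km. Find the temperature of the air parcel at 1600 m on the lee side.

19.84°C

300–1100 m, dry: Δz = 0.8 km ⇒ ΔT = -7.84°C; T = 21.66°C
1100–2200 m, saturated: Δz = 1.1 km ⇒ ΔT = -7.7°C; T = 13.96°C
2200–1600 m, dry descent: Δz = 0.6 km ⇒ ΔT = +5.88°C; T = 19.84°C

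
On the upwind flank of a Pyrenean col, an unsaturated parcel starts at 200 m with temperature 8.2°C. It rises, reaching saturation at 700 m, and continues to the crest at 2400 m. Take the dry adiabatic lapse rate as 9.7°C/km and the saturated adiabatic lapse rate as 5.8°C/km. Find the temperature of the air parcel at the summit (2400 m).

-6.51°C

Dry to 700 m: -9.7 × 0.5 km = -4.85°C, so T = 3.35°C.
Saturated to 2400 m: -5.8 × 1.7 km = -9.86°C, so T = -6.51°C.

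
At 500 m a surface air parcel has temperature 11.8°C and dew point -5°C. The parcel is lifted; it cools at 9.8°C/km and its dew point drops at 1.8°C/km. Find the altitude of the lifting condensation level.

2600 m

T and T_d converge at 9.8 − 1.8 = 8°C per km
Height above start = (11.8 − (-5)) / 8 = 2.1 km
LCL altitude = 500 m + 2100 m = 2600 m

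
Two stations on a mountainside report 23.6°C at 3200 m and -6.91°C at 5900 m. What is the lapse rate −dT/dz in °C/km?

Γ = −ΔT/Δz = (23.6 − (-6.91)) / (5900 − 3200) m
  = 30.51°C / 2.7 km = 11.3°C/km

11.3°C/km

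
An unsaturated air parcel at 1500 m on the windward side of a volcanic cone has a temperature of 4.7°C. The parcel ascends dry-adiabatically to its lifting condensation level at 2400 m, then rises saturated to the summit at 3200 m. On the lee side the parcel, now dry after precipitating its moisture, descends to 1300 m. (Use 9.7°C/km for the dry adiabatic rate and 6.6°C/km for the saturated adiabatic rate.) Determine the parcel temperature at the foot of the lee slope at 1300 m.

9.12°C

Dry to 2400 m: -9.7 × 0.9 km = -8.73°C, so T = -4.03°C.
Saturated to 3200 m: -6.6 × 0.8 km = -5.28°C, so T = -9.31°C.
Dry descent to 1300 m: +9.7 × 1.9 km = +18.43°C, so T = 9.12°C.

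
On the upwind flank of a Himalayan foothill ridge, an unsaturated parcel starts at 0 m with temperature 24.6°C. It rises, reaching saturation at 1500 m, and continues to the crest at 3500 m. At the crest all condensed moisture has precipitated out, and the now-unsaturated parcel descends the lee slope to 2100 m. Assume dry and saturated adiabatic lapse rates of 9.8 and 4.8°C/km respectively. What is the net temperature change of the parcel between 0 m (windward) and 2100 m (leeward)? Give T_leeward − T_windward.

-10.58°C

Dry to 1500 m: -9.8 × 1.5 km = -14.7°C, so T = 9.9°C.
Saturated to 3500 m: -4.8 × 2 km = -9.6°C, so T = 0.3°C.
Dry descent to 2100 m: +9.8 × 1.4 km = +13.72°C, so T = 14.02°C.
Net change vs windward start: 14.02 − 24.6 = -10.58°C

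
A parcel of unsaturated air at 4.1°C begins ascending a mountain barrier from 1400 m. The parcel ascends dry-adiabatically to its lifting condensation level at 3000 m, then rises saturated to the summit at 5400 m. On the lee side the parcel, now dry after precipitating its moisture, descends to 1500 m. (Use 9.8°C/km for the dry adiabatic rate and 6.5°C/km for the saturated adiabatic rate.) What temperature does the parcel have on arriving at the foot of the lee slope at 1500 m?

From 1400 m to 3000 m (dry): cools by 9.8 × 1.6 = 15.68°C, giving -11.58°C.
From 3000 m to 5400 m (saturated): cools by 6.5 × 2.4 = 15.6°C, giving -27.18°C.
From 5400 m to 1500 m (dry descent): warms by 9.8 × 3.9 = 38.22°C, giving 11.04°C.

11.04°C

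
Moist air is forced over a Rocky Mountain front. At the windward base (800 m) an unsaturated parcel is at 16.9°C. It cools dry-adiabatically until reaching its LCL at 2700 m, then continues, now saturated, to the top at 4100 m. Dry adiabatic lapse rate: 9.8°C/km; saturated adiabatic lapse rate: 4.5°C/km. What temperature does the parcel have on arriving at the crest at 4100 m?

-8.02°C

800–2700 m, dry: Δz = 1.9 km ⇒ ΔT = -18.62°C; T = -1.72°C
2700–4100 m, saturated: Δz = 1.4 km ⇒ ΔT = -6.3°C; T = -8.02°C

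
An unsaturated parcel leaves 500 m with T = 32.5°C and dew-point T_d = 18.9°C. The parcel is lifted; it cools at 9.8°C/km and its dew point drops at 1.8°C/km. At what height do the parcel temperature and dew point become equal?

T and T_d converge at 9.8 − 1.8 = 8°C per km
Height above start = (32.5 − 18.9) / 8 = 1.7 km
LCL altitude = 500 m + 1700 m = 2200 m

2200 m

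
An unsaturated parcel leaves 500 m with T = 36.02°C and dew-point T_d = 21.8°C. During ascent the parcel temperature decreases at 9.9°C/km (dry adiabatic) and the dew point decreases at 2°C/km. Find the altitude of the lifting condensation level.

2300 m

T and T_d converge at 9.9 − 2 = 7.9°C per km
Height above start = (36.02 − 21.8) / 7.9 = 1.8 km
LCL altitude = 500 m + 1800 m = 2300 m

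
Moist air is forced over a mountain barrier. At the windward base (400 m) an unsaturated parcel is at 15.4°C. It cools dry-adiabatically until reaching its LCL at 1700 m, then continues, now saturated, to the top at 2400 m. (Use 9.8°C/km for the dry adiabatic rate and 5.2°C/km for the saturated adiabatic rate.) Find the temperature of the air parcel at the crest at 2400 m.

400–1700 m, dry: Δz = 1.3 km ⇒ ΔT = -12.74°C; T = 2.66°C
1700–2400 m, saturated: Δz = 0.7 km ⇒ ΔT = -3.64°C; T = -0.98°C

-0.98°C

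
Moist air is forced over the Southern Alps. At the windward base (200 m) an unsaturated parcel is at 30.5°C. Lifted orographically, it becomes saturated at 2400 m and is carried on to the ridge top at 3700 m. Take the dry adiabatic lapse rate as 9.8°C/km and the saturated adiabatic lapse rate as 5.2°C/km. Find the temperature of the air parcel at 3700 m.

From 200 m to 2400 m (dry): cools by 9.8 × 2.2 = 21.56°C, giving 8.94°C.
From 2400 m to 3700 m (saturated): cools by 5.2 × 1.3 = 6.76°C, giving 2.18°C.

2.18°C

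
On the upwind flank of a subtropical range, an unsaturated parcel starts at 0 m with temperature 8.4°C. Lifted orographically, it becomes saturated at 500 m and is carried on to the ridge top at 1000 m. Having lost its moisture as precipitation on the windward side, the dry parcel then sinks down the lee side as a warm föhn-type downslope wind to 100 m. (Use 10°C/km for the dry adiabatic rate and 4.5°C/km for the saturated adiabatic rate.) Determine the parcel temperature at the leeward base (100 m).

Dry to 500 m: -10 × 0.5 km = -5°C, so T = 3.4°C.
Saturated to 1000 m: -4.5 × 0.5 km = -2.25°C, so T = 1.15°C.
Dry descent to 100 m: +10 × 0.9 km = +9°C, so T = 10.15°C.

10.15°C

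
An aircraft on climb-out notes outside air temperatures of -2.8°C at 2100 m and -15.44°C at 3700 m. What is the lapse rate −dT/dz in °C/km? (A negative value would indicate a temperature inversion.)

7.9°C/km

Γ = −ΔT/Δz = (-2.8 − (-15.44)) / (3700 − 2100) m
  = 12.64°C / 1.6 km = 7.9°C/km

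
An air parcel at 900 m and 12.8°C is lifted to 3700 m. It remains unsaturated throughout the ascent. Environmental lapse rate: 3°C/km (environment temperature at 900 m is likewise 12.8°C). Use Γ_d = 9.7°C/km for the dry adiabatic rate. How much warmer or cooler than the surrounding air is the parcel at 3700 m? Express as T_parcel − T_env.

Parcel:
  From 900 m to 3700 m (dry): cools by 9.7 × 2.8 = 27.16°C, giving -14.36°C.
Environment:
  From 900 m to 3700 m (environment): cools by 3 × 2.8 = 8.4°C, giving 4.4°C.
T_parcel − T_env = -14.36 − 4.4 = -18.76°C

-18.76°C (parcel cooler than environment)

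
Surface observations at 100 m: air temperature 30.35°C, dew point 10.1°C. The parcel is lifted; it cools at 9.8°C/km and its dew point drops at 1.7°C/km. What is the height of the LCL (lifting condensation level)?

2600 m

T and T_d converge at 9.8 − 1.7 = 8.1°C per km
Height above start = (30.35 − 10.1) / 8.1 = 2.5 km
LCL altitude = 100 m + 2500 m = 2600 m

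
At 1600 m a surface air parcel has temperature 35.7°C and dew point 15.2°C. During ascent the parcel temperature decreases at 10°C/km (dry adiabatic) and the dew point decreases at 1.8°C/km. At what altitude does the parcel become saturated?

T and T_d converge at 10 − 1.8 = 8.2°C per km
Height above start = (35.7 − 15.2) / 8.2 = 2.5 km
LCL altitude = 1600 m + 2500 m = 4100 m

4100 m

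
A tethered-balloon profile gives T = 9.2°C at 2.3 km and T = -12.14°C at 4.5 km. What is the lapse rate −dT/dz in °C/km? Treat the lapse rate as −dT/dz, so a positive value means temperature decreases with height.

Γ = −ΔT/Δz = (9.2 − (-12.14)) / (4500 − 2300) m
  = 21.34°C / 2.2 km = 9.7°C/km

9.7°C/km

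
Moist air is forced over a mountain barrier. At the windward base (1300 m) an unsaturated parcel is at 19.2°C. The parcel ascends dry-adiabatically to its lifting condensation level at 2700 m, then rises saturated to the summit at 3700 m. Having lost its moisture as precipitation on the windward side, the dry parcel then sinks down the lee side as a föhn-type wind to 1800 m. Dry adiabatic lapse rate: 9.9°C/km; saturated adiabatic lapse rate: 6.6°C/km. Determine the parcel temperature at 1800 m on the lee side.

From 1300 m to 2700 m (dry): cools by 9.9 × 1.4 = 13.86°C, giving 5.34°C.
From 2700 m to 3700 m (saturated): cools by 6.6 × 1 = 6.6°C, giving -1.26°C.
From 3700 m to 1800 m (dry descent): warms by 9.9 × 1.9 = 18.81°C, giving 17.55°C.

17.55°C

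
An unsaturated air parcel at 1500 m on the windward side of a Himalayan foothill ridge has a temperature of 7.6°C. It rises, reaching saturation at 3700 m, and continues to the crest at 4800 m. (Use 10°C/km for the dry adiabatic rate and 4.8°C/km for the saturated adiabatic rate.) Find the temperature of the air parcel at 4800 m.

-19.68°C

From 1500 m to 3700 m (dry): cools by 10 × 2.2 = 22°C, giving -14.4°C.
From 3700 m to 4800 m (saturated): cools by 4.8 × 1.1 = 5.28°C, giving -19.68°C.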